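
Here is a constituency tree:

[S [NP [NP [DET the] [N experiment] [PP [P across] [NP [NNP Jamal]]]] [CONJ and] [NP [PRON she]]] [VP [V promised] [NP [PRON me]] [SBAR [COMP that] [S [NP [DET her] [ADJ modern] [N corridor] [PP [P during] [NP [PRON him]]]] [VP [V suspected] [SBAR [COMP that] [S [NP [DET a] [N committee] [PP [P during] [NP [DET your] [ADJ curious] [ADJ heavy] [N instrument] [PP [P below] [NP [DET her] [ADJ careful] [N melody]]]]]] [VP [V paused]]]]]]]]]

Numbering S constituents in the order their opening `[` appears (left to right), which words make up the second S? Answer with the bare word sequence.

her modern corridor during him suspected that a committee during your curious heavy instrument below her careful melody paused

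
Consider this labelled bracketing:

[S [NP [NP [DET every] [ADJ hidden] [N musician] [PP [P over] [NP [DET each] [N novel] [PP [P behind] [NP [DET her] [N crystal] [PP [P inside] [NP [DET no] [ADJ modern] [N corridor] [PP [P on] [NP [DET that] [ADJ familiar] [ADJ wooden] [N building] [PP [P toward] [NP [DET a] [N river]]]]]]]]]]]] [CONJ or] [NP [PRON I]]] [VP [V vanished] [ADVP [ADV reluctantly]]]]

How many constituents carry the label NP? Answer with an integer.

8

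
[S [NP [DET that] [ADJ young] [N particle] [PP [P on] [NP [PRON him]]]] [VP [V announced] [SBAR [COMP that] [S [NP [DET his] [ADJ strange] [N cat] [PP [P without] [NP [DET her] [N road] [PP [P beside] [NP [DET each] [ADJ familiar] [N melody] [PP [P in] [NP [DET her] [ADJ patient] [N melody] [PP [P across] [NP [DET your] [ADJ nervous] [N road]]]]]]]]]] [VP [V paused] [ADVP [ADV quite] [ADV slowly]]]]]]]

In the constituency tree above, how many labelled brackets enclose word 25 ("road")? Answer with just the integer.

14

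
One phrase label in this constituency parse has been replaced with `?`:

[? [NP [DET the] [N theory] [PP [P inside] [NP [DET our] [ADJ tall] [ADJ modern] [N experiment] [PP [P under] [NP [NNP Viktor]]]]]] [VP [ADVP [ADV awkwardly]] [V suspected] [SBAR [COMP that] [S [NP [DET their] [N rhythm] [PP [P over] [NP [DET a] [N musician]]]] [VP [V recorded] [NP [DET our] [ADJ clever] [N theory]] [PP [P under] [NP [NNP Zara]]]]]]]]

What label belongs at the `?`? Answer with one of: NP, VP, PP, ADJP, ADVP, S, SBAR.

Looking at what the `?` directly dominates — NP, VP — this is a clause (S).

S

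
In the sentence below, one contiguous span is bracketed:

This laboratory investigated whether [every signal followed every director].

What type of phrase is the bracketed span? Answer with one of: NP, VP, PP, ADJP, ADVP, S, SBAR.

S

The bracketed span "every signal followed every director" is headed by "followed", making it a clause (S).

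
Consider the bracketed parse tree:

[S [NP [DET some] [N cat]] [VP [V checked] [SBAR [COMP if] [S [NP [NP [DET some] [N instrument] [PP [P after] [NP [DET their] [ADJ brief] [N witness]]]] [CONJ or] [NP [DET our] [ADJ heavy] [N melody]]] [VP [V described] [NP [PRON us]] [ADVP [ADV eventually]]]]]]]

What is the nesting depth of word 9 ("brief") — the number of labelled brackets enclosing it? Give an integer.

9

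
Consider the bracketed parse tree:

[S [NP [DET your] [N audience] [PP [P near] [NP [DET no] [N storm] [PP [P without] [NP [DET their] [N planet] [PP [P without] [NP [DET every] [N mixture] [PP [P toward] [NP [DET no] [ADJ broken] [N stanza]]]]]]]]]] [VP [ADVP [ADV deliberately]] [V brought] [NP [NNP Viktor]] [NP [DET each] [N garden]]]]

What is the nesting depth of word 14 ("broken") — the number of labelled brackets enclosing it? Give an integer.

Path from the root down to the word: S → NP → PP → NP → PP → NP → PP → NP → PP → NP → ADJ. That is 11 enclosing brackets.

11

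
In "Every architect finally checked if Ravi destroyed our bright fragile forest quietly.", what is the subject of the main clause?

every architect

In the main clause the verb is "checked"; the NP preceding it, "every architect", is the subject.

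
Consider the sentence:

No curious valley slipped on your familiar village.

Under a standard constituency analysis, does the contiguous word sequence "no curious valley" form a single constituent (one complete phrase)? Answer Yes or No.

These words form the whole noun phrase headed by "valley", so yes — one constituent.

Yes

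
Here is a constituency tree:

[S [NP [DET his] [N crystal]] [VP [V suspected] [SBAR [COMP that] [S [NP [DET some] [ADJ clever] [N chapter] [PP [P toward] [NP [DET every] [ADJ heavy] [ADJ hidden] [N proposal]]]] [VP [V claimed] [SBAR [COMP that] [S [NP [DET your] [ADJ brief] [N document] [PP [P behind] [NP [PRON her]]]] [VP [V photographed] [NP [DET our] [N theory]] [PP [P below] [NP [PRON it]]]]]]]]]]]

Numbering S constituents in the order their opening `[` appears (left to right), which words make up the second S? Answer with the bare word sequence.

some clever chapter toward every heavy hidden proposal claimed that your brief document behind her photographed our theory below it

Opening `[S` markers occur at word positions 1, 5, 15; the second of these opens the constituent [S some clever chapter toward every heavy hidden proposal claimed that your brief document behind her photographed our theory below it].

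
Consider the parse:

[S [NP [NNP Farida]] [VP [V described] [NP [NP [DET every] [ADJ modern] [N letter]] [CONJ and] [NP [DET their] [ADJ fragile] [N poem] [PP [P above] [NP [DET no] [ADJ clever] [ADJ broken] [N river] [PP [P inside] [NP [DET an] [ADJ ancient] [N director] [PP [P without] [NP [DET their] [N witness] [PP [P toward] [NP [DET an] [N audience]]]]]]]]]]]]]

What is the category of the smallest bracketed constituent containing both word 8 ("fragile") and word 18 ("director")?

Word 8 lies under S → VP → NP → NP → ADJ; word 18 lies under S → VP → NP → NP → PP → NP → PP → NP → N. The lowest shared node is the NP.

NP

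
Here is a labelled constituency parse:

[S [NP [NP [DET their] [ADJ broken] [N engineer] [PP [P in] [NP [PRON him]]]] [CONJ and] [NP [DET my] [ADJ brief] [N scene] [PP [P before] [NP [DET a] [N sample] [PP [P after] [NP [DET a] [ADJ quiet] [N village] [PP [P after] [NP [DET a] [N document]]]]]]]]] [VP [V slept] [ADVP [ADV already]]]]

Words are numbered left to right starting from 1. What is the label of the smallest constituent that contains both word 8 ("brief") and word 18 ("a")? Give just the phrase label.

Word 8 lies under S → NP → NP → ADJ; word 18 lies under S → NP → NP → PP → NP → PP → NP → PP → NP → DET. The lowest shared node is the NP.

NP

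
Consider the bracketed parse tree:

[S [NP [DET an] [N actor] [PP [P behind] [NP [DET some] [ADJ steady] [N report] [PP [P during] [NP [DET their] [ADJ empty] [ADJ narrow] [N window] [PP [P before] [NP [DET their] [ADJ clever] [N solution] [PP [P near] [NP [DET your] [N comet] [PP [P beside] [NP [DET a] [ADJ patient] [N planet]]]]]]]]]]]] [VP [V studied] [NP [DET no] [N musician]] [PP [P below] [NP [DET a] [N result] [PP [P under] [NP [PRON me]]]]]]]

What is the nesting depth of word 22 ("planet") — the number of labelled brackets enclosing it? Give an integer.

13

Counting open brackets not yet closed at "planet": [S [NP [PP [NP [PP [NP [PP [NP [PP [NP [PP [NP [N = 13.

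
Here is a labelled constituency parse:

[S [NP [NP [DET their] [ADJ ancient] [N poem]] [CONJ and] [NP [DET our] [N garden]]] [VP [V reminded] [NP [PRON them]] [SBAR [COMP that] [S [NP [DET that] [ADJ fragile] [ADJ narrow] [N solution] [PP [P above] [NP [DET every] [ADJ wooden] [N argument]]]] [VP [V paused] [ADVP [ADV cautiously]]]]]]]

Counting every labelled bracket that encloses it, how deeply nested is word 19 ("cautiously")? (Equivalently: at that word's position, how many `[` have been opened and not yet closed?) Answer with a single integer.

7

Path from the root down to the word: S → VP → SBAR → S → VP → ADVP → ADV. That is 7 enclosing brackets.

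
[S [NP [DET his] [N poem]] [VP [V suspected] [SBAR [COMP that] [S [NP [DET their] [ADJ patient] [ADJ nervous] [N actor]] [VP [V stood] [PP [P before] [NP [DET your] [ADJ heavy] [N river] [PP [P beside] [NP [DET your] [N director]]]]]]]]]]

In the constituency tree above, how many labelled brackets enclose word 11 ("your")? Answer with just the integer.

8

Counting open brackets not yet closed at "your": [S [VP [SBAR [S [VP [PP [NP [DET = 8.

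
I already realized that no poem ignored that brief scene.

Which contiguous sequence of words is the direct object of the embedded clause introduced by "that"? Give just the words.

that brief scene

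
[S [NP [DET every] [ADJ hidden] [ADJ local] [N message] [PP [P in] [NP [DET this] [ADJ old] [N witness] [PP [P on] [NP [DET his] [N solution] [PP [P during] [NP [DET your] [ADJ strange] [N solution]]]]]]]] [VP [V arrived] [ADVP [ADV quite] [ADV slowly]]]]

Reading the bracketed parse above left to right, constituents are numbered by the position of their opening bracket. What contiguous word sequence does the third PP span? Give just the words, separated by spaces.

during your strange solution

In left-to-right order the PP constituents are "in this old witness on his solution during your strange solution"; "on his solution during your strange solution"; "during your strange solution". Number 3 is "during your strange solution".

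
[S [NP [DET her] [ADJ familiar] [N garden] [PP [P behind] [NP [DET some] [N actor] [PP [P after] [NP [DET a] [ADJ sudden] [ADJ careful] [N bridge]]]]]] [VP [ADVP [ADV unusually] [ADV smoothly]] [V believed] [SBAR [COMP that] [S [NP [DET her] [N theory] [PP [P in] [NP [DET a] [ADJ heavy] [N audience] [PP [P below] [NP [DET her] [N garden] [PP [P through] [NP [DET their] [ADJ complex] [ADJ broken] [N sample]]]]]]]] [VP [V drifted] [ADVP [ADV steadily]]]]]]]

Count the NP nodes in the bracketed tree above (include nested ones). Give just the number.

7

Listing each NP by its span: [NP her familiar garden behind some actor after a sudden careful bridge]; [NP some actor after a sudden careful bridge]; [NP a sudden careful bridge]; [NP her theory in a heavy audience below her garden through their complex broken sample]; [NP a heavy audience below her garden through their complex broken sample]; [NP her garden through their complex broken sample] … — that makes 7.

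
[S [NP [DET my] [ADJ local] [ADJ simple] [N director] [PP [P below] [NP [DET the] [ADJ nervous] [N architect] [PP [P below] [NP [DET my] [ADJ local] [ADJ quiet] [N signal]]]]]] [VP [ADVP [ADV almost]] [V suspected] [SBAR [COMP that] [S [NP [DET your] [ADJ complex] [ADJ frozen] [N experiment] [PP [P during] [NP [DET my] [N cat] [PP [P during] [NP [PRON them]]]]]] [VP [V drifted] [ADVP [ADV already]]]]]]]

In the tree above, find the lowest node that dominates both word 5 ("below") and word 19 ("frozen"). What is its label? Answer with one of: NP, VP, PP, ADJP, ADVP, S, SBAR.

S

The smallest bracket enclosing both words is [S my local simple director below the nervous architect below my local quiet signal almost suspected that your complex frozen experiment during my cat during them drifted already], so the label is S.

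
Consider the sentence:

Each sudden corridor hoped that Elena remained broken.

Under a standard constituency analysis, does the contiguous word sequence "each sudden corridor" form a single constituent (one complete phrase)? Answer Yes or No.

Yes

The sequence corresponds to a single NP node — the noun phrase "each sudden corridor".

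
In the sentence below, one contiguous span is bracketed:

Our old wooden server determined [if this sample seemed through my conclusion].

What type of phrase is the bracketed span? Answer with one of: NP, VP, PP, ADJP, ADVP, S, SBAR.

SBAR

The span is built around the complementizer "if" — a subordinate clause (SBAR).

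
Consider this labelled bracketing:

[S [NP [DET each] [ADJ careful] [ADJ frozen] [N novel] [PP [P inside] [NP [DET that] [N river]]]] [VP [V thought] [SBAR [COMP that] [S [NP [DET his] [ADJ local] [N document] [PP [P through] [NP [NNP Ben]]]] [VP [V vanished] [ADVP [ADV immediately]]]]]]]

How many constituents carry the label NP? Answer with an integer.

4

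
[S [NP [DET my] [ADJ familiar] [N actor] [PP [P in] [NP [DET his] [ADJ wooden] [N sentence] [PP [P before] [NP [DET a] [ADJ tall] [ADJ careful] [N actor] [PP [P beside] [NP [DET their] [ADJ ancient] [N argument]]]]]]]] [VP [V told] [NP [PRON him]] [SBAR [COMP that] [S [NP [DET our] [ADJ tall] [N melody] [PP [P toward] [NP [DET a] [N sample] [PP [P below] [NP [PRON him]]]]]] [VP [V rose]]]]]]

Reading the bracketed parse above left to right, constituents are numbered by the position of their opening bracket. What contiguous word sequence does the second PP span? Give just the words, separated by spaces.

before a tall careful actor beside their ancient argument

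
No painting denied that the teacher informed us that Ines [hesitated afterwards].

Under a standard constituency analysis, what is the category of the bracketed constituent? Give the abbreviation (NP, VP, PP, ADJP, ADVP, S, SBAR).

The bracketed span "hesitated afterwards" is headed by "hesitated", making it a verb phrase (VP).

VP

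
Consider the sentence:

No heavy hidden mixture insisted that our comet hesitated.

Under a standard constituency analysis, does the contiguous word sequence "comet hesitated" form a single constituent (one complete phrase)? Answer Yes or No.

No

The smallest constituent containing the whole sequence is the clause [S our comet hesitated], but the sequence is only part of it — it straddles the boundary between noun phrase "our comet" and verb phrase "hesitated".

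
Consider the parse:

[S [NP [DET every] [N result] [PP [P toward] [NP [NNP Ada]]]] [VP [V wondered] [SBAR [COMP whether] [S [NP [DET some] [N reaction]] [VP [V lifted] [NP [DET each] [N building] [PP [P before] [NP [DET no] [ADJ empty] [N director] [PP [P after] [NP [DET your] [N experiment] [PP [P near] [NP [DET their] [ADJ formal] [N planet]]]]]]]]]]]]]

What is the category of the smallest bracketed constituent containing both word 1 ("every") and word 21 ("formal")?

S

Both words fall inside [S every result toward Ada wondered whether some reaction lifted each building before no empty director after your experiment near their formal planet] (words 1–22), and no smaller constituent contains them both. Label: S.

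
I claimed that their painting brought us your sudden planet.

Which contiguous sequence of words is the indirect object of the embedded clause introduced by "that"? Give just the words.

"brought" heads the VP of the embedded clause introduced by "that", and "us" is its indirect object.

us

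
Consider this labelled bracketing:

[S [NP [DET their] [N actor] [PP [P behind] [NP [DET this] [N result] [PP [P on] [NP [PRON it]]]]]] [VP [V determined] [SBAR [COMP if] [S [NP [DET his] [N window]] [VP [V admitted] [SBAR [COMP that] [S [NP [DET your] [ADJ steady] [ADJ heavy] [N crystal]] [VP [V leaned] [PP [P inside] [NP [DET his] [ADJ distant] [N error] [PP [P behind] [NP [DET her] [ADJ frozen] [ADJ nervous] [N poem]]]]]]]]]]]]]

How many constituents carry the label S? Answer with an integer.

3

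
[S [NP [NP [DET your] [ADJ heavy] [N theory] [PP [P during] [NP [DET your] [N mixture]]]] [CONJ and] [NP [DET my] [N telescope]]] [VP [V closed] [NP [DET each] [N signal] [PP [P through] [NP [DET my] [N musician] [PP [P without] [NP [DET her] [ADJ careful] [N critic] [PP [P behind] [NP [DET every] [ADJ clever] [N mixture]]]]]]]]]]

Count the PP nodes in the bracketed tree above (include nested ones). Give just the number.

4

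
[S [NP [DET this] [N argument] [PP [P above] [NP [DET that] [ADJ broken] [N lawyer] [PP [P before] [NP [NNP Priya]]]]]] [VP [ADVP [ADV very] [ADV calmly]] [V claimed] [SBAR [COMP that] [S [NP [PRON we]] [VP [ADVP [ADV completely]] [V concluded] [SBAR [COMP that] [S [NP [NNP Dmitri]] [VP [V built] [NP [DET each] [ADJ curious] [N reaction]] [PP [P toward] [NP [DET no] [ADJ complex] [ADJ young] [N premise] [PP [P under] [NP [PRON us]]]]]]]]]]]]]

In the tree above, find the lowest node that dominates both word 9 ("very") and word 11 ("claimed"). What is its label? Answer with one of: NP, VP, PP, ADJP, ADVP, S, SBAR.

VP

Both words fall inside [VP very calmly claimed that we completely concluded that Dmitri built each curious reaction toward no complex young premise under us] (words 9–28), and no smaller constituent contains them both. Label: VP.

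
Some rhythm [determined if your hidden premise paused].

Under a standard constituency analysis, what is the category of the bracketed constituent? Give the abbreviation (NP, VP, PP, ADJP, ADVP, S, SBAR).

VP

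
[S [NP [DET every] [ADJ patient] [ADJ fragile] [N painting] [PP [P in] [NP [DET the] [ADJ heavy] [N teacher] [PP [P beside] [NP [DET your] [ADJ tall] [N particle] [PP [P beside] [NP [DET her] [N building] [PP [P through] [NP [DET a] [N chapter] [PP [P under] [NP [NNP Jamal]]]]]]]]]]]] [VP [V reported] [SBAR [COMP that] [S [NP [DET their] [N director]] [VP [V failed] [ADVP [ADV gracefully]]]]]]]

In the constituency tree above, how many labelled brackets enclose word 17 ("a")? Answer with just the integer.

11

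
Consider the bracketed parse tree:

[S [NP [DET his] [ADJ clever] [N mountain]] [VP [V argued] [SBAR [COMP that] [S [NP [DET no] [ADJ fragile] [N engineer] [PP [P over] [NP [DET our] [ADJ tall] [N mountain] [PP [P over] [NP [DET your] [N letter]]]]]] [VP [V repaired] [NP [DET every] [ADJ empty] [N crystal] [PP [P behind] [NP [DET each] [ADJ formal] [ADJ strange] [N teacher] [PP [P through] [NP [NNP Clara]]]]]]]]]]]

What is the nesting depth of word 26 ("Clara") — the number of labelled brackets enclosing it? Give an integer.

Counting open brackets not yet closed at "Clara": [S [VP [SBAR [S [VP [NP [PP [NP [PP [NP [NNP = 11.

11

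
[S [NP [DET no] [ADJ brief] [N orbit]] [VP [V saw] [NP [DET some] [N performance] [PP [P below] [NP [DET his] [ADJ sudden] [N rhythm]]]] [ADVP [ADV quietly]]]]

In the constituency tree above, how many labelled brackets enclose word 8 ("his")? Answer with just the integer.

6

The word sits inside DET, which is inside NP, inside PP, inside NP, inside VP, inside S — 6 brackets in all.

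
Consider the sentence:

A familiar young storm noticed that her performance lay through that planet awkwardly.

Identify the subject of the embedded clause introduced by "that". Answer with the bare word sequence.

The subject of the embedded clause introduced by "that" is the NP immediately before the verb "lay": "her performance".

her performance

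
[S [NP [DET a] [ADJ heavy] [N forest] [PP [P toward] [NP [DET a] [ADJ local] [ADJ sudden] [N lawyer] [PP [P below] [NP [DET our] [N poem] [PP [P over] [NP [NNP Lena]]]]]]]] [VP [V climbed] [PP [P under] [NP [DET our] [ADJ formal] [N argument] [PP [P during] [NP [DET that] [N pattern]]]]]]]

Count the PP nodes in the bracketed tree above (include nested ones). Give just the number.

5

Listing each PP by its span: [PP toward a local sudden lawyer below our poem over Lena]; [PP below our poem over Lena]; [PP over Lena]; [PP under our formal argument during that pattern]; [PP during that pattern] — that makes 5.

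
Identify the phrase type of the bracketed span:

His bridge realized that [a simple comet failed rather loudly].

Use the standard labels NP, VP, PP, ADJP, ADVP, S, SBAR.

S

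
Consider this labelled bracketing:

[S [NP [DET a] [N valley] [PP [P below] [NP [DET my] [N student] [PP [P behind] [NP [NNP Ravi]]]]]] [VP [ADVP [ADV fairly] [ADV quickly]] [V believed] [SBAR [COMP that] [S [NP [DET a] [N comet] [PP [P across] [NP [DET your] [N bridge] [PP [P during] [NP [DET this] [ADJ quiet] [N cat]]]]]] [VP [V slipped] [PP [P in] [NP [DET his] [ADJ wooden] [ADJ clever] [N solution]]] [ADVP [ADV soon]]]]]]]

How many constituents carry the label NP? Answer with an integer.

7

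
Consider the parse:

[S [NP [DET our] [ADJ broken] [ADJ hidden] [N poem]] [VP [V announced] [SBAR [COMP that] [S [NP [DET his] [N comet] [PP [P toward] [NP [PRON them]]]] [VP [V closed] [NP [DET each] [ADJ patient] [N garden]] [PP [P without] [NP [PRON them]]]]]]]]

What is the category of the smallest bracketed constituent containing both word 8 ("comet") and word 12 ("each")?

Both words fall inside [S his comet toward them closed each patient garden without them] (words 7–16), and no smaller constituent contains them both. Label: S.

S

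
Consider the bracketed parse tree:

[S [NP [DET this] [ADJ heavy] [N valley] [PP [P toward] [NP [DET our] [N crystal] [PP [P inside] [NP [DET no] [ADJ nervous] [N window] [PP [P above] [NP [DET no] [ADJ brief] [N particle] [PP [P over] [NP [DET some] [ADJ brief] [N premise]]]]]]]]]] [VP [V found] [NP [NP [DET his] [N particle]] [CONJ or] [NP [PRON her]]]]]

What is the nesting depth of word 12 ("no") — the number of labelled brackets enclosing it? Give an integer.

9

The word sits inside DET, which is inside NP, inside PP, inside NP, inside PP, inside NP, inside PP, inside NP, inside S — 9 brackets in all.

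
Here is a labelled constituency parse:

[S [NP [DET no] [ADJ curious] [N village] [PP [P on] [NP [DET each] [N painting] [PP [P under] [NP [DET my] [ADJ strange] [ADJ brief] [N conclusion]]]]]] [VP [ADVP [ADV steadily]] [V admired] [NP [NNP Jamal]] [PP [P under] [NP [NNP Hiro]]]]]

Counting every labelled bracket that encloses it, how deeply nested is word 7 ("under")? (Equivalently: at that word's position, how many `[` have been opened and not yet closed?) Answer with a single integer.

6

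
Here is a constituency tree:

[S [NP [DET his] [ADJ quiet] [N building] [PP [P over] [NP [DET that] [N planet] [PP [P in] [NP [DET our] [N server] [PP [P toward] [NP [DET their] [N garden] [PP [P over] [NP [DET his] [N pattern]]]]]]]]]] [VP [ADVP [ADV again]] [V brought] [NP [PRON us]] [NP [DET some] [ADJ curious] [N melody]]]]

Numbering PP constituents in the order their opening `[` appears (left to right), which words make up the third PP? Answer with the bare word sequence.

toward their garden over his pattern

Opening `[PP` markers occur at word positions 4, 7, 10, 13; the third of these opens the constituent [PP toward their garden over his pattern].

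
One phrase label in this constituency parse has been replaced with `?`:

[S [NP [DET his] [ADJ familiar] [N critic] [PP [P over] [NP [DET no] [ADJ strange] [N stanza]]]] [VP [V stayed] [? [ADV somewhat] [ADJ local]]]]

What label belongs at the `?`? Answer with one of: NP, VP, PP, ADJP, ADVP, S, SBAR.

Looking at what the `?` directly dominates — ADV 'somewhat', ADJ 'local' — this is an adjective phrase (ADJP).

ADJP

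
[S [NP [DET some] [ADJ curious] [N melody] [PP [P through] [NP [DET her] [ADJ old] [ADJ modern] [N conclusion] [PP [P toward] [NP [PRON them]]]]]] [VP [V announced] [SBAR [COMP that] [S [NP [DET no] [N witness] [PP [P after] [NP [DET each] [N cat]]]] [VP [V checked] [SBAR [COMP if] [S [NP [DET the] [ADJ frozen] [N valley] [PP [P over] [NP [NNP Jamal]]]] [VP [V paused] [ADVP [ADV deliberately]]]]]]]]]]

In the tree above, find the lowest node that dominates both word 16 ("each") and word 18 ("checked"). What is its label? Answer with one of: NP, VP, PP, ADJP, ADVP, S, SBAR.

Word 16 lies under S → VP → SBAR → S → NP → PP → NP → DET; word 18 lies under S → VP → SBAR → S → VP → V. The lowest shared node is the S.

S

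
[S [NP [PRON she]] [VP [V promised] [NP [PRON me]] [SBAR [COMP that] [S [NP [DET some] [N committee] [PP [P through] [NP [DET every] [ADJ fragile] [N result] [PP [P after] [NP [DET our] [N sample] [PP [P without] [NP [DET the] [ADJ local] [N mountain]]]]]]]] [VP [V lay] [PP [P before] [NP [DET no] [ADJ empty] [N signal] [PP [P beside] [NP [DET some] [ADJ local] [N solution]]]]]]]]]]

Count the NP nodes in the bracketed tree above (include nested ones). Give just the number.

8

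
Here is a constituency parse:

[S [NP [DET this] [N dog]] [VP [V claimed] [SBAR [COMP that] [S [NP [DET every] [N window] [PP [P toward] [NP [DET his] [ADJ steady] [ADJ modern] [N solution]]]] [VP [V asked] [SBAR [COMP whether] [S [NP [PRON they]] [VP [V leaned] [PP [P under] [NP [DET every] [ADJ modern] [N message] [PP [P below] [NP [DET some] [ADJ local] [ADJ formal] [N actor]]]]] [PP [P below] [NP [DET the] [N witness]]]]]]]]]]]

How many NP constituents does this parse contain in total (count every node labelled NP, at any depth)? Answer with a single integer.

7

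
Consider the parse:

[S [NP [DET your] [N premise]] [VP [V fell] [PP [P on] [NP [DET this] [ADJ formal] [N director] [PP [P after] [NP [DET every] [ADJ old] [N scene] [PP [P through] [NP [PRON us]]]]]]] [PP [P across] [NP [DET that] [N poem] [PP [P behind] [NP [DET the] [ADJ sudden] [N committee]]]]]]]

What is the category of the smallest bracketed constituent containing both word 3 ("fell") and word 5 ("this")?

VP

Word 3 lies under S → VP → V; word 5 lies under S → VP → PP → NP → DET. The lowest shared node is the VP.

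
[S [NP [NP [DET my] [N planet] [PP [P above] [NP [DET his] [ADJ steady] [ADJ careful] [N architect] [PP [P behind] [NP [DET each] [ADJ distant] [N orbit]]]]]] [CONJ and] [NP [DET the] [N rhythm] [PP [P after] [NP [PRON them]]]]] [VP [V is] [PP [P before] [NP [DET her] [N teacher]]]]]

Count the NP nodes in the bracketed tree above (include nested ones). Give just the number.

7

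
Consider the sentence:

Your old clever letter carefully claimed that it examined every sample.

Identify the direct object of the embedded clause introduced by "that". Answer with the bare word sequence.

The verb of the embedded clause introduced by "that" is "examined"; its direct object is the NP "every sample".

every sample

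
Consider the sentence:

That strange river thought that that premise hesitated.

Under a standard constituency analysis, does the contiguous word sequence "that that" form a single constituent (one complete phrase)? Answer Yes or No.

The sequence begins inside the complementizer "that" and ends inside the clause "that premise hesitated"; it crosses a phrase boundary, so no single node in the tree spans exactly those words.

No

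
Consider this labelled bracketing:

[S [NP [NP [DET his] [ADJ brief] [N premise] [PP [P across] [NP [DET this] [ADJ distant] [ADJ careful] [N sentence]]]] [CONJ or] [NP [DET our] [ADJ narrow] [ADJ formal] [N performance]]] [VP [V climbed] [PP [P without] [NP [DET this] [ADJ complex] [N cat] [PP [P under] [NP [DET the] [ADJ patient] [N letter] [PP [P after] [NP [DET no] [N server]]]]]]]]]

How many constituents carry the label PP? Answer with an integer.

The PP constituents are: [PP across this distant careful sentence]; [PP without this complex cat under the patient letter after no server]; [PP under the patient letter after no server]; [PP after no server]. Total: 4.

4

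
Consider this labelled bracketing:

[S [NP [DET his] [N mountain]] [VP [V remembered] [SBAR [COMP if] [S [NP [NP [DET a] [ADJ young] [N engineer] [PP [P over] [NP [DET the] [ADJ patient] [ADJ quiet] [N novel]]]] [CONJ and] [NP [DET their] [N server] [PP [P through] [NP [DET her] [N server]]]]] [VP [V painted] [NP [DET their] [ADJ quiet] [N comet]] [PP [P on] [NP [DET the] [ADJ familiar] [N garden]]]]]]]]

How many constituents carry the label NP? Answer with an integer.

8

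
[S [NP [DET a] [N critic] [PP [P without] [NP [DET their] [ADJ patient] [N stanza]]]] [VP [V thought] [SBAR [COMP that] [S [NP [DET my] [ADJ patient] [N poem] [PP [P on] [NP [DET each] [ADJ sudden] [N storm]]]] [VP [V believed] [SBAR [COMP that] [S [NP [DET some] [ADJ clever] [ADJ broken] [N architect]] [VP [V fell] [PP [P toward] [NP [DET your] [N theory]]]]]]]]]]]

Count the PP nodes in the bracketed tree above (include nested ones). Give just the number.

3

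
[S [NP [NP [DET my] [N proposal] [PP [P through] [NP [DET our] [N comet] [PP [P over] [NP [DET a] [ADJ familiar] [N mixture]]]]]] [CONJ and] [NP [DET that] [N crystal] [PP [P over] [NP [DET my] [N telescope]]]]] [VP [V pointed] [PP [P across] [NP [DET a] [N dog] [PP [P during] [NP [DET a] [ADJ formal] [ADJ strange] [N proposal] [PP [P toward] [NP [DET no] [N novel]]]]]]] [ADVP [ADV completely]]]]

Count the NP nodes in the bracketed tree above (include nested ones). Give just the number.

9

Listing each NP by its span: [NP my proposal through our comet over a familiar mixture and that crystal over my telescope]; [NP my proposal through our comet over a familiar mixture]; [NP our comet over a familiar mixture]; [NP a familiar mixture]; [NP that crystal over my telescope]; [NP my telescope] … — that makes 9.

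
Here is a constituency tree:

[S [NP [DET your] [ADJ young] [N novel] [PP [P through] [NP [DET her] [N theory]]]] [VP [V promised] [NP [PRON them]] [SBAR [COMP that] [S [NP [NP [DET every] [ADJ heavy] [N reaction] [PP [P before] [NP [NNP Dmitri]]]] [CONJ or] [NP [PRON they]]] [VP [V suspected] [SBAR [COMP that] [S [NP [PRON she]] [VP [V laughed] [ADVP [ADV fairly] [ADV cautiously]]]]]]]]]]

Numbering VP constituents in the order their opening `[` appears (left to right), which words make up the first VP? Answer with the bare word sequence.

promised them that every heavy reaction before Dmitri or they suspected that she laughed fairly cautiously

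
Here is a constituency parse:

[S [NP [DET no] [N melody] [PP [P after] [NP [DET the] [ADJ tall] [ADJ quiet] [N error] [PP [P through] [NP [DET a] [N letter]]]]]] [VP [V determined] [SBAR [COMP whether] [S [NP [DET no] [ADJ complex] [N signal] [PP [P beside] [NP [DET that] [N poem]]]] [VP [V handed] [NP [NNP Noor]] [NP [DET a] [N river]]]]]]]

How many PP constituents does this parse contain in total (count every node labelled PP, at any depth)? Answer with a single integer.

The PP constituents are: [PP after the tall quiet error through a letter]; [PP through a letter]; [PP beside that poem]. Total: 3.

3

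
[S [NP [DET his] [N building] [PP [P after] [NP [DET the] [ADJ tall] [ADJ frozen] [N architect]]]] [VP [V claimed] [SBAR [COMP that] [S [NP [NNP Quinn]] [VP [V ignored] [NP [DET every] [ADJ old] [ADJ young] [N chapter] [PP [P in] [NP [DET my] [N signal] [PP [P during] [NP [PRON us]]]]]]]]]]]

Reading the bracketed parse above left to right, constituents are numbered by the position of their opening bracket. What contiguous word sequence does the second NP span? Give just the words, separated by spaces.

the tall frozen architect

Opening `[NP` markers occur at word positions 1, 4, 10, 12, 17, 20; the second of these opens the constituent [NP the tall frozen architect].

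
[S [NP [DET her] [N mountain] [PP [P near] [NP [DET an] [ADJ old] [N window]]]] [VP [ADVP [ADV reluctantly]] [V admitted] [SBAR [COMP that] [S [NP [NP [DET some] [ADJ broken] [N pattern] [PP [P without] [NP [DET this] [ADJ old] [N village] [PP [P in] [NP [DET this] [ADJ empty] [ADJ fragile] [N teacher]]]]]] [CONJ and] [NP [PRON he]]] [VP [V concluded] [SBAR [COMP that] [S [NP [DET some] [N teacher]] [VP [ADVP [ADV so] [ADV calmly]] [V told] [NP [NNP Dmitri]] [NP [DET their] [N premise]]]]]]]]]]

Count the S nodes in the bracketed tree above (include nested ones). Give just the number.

3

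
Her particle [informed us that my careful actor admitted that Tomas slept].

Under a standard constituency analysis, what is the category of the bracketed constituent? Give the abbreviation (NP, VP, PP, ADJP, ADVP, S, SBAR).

The span is built around the verb "informed" — a verb phrase (VP).

VP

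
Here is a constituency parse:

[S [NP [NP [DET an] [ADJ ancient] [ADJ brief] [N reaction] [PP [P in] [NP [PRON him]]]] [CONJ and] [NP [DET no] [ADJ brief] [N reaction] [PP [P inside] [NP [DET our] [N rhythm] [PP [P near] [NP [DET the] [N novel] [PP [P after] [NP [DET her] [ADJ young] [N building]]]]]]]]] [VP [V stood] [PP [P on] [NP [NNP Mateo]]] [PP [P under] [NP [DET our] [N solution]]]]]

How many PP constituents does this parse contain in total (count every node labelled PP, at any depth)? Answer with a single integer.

6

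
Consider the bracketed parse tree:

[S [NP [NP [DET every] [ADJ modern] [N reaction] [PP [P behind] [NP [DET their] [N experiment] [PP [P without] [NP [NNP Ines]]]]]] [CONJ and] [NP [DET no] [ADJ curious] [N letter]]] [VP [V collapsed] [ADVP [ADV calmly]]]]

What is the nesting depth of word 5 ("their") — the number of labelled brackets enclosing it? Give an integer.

6

Path from the root down to the word: S → NP → NP → PP → NP → DET. That is 6 enclosing brackets.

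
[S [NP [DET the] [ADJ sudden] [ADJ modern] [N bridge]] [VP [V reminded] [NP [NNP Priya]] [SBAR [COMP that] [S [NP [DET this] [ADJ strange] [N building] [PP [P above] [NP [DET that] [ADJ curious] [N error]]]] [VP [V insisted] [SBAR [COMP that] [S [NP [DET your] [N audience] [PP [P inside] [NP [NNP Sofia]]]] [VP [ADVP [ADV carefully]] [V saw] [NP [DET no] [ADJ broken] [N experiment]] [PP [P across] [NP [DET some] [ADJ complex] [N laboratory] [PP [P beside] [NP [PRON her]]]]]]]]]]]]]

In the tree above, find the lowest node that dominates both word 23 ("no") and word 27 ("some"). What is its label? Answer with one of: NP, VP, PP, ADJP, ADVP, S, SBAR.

VP

Word 23 lies under S → VP → SBAR → S → VP → SBAR → S → VP → NP → DET; word 27 lies under S → VP → SBAR → S → VP → SBAR → S → VP → PP → NP → DET. The lowest shared node is the VP.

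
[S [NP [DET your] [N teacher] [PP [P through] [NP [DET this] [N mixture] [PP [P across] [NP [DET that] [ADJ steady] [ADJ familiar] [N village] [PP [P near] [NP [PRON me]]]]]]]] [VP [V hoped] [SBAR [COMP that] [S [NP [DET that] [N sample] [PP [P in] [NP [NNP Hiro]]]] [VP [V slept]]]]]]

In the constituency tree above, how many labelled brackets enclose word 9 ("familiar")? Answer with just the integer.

7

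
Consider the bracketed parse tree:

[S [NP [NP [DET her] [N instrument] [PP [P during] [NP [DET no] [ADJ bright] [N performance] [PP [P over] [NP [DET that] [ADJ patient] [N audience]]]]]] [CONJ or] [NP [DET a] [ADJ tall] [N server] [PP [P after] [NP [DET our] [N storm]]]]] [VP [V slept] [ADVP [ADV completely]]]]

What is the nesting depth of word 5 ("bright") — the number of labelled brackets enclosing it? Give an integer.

The word sits inside ADJ, which is inside NP, inside PP, inside NP, inside NP, inside S — 6 brackets in all.

6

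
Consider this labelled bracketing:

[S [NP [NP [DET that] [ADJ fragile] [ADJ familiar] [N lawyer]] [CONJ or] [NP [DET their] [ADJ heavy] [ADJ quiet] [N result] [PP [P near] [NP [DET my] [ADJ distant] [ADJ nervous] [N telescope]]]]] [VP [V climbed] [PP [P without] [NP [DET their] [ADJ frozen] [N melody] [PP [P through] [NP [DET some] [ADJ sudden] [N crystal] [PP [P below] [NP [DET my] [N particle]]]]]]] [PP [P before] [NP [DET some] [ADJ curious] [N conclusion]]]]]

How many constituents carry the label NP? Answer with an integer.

8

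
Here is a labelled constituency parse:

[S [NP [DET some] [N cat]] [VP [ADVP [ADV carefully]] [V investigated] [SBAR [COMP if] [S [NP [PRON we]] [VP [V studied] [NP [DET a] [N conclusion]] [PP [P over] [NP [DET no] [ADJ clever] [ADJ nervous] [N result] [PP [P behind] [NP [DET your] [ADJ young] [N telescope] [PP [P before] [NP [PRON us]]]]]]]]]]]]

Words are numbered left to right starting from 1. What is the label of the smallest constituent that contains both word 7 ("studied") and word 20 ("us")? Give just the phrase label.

VP

Both words fall inside [VP studied a conclusion over no clever nervous result behind your young telescope before us] (words 7–20), and no smaller constituent contains them both. Label: VP.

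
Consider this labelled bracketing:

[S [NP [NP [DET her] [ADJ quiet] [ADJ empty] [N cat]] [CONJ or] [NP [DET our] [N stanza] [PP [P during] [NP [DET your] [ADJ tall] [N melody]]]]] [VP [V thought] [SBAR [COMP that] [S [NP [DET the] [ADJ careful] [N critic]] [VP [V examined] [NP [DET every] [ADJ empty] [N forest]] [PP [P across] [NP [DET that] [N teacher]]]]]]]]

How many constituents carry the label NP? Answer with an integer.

7

Scanning left to right, an opening `[NP` appears at word positions 1, 1, 6, 9, 14, 18, 22 — 7 in total.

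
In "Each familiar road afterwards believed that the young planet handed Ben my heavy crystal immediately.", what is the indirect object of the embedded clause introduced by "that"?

The verb of the embedded clause introduced by "that" is "handed"; its indirect object is the NP "Ben".

Ben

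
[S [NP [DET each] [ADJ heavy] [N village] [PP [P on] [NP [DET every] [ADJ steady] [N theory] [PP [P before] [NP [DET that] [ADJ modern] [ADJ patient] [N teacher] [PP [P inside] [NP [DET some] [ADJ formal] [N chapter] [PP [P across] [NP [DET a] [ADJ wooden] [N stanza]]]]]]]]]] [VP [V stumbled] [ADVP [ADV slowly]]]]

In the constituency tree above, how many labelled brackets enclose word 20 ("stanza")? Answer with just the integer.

The word sits inside N, which is inside NP, inside PP, inside NP, inside PP, inside NP, inside PP, inside NP, inside PP, inside NP, inside S — 11 brackets in all.

11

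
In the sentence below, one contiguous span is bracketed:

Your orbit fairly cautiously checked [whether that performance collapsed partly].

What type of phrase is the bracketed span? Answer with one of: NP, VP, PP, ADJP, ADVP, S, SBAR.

"whether" is the head of the bracketed span, so the span is a subordinate clause: SBAR.

SBAR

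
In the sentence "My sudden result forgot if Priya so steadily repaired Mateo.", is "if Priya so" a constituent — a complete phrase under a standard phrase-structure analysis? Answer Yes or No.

No

The sequence begins inside the complementizer "if" and ends inside the clause "Priya so steadily repaired Mateo"; it crosses a phrase boundary, so no single node in the tree spans exactly those words.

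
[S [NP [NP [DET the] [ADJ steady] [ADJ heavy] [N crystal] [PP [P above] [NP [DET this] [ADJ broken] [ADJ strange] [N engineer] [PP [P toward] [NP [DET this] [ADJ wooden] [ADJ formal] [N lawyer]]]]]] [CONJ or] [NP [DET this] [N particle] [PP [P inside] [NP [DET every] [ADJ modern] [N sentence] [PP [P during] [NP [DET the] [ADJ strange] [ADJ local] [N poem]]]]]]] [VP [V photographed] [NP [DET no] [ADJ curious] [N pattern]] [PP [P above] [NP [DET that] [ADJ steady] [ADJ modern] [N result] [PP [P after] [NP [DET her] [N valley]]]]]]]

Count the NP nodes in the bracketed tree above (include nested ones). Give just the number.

Scanning left to right, an opening `[NP` appears at word positions 1, 1, 6, 11, 16, 19, 23, 28, 32, 37 — 10 in total.

10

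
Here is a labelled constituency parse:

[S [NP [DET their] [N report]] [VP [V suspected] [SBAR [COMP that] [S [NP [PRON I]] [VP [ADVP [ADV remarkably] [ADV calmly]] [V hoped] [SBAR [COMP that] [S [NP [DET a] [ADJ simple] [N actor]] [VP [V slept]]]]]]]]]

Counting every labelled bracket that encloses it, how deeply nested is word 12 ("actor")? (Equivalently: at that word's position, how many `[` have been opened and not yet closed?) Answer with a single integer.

The word sits inside N, which is inside NP, inside S, inside SBAR, inside VP, inside S, inside SBAR, inside VP, inside S — 9 brackets in all.

9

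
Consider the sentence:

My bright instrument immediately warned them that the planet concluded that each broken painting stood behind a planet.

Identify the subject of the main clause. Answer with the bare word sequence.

The subject of the main clause is the NP immediately before the verb "warned": "my bright instrument".

my bright instrument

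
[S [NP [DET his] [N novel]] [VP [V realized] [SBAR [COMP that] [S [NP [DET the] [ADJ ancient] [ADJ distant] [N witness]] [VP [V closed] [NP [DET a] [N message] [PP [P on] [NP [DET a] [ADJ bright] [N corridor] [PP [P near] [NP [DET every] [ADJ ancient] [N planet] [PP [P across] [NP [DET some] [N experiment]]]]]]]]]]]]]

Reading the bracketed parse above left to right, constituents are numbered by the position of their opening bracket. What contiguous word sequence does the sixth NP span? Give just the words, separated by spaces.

The NP opening brackets appear, in order, over: "his novel"; "the ancient distant witness"; "a message on a bright corridor near every ancient planet across some experiment"; "a bright corridor near every ancient planet across some experiment"; "every ancient planet across some experiment"; "some experiment". The sixth one spans "some experiment".

some experiment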